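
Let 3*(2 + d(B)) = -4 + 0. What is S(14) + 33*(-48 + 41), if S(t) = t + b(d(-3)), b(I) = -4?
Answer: -221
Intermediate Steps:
d(B) = -10/3 (d(B) = -2 + (-4 + 0)/3 = -2 + (1/3)*(-4) = -2 - 4/3 = -10/3)
S(t) = -4 + t (S(t) = t - 4 = -4 + t)
S(14) + 33*(-48 + 41) = (-4 + 14) + 33*(-48 + 41) = 10 + 33*(-7) = 10 - 231 = -221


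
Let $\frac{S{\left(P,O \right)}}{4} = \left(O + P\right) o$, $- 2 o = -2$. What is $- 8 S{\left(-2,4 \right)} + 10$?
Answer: $-54$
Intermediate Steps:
$o = 1$ ($o = \left(- \frac{1}{2}\right) \left(-2\right) = 1$)
$S{\left(P,O \right)} = 4 O + 4 P$ ($S{\left(P,O \right)} = 4 \left(O + P\right) 1 = 4 \left(O + P\right) = 4 O + 4 P$)
$- 8 S{\left(-2,4 \right)} + 10 = - 8 \left(4 \cdot 4 + 4 \left(-2\right)\right) + 10 = - 8 \left(16 - 8\right) + 10 = \left(-8\right) 8 + 10 = -64 + 10 = -54$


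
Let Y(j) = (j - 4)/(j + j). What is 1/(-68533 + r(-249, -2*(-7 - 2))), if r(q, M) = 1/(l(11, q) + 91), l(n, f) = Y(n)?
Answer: -2009/137682775 ≈ -1.4592e-5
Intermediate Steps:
Y(j) = (-4 + j)/(2*j) (Y(j) = (-4 + j)/((2*j)) = (-4 + j)*(1/(2*j)) = (-4 + j)/(2*j))
l(n, f) = (-4 + n)/(2*n)
r(q, M) = 22/2009 (r(q, M) = 1/((½)*(-4 + 11)/11 + 91) = 1/((½)*(1/11)*7 + 91) = 1/(7/22 + 91) = 1/(2009/22) = 22/2009)
1/(-68533 + r(-249, -2*(-7 - 2))) = 1/(-68533 + 22/2009) = 1/(-137682775/2009) = -2009/137682775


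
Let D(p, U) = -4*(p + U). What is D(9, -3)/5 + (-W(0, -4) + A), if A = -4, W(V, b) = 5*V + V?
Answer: -44/5 ≈ -8.8000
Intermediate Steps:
W(V, b) = 6*V
D(p, U) = -4*U - 4*p (D(p, U) = -4*(U + p) = -4*U - 4*p)
D(9, -3)/5 + (-W(0, -4) + A) = (-4*(-3) - 4*9)/5 + (-6*0 - 4) = (12 - 36)*(⅕) + (-1*0 - 4) = -24*⅕ + (0 - 4) = -24/5 - 4 = -44/5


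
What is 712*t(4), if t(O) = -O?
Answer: -2848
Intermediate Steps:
712*t(4) = 712*(-1*4) = 712*(-4) = -2848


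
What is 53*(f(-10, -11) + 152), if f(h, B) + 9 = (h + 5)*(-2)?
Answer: 8109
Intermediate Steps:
f(h, B) = -19 - 2*h (f(h, B) = -9 + (h + 5)*(-2) = -9 + (5 + h)*(-2) = -9 + (-10 - 2*h) = -19 - 2*h)
53*(f(-10, -11) + 152) = 53*((-19 - 2*(-10)) + 152) = 53*((-19 + 20) + 152) = 53*(1 + 152) = 53*153 = 8109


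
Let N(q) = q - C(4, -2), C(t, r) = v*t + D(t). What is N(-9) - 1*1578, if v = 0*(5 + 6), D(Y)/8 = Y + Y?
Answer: -1651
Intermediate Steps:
D(Y) = 16*Y (D(Y) = 8*(Y + Y) = 8*(2*Y) = 16*Y)
v = 0 (v = 0*11 = 0)
C(t, r) = 16*t (C(t, r) = 0*t + 16*t = 0 + 16*t = 16*t)
N(q) = -64 + q (N(q) = q - 16*4 = q - 1*64 = q - 64 = -64 + q)
N(-9) - 1*1578 = (-64 - 9) - 1*1578 = -73 - 1578 = -1651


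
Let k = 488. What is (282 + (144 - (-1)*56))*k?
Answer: 235216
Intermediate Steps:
(282 + (144 - (-1)*56))*k = (282 + (144 - (-1)*56))*488 = (282 + (144 - 1*(-56)))*488 = (282 + (144 + 56))*488 = (282 + 200)*488 = 482*488 = 235216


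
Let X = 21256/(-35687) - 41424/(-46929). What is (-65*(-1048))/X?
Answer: 365654890355/1540947 ≈ 2.3729e+5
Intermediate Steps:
X = 160258488/558251741 (X = 21256*(-1/35687) - 41424*(-1/46929) = -21256/35687 + 13808/15643 = 160258488/558251741 ≈ 0.28707)
(-65*(-1048))/X = (-65*(-1048))/(160258488/558251741) = 68120*(558251741/160258488) = 365654890355/1540947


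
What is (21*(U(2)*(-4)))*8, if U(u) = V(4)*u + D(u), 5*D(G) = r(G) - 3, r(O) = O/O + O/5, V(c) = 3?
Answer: -95424/25 ≈ -3817.0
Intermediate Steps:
r(O) = 1 + O/5 (r(O) = 1 + O*(⅕) = 1 + O/5)
D(G) = -⅖ + G/25 (D(G) = ((1 + G/5) - 3)/5 = (-2 + G/5)/5 = -⅖ + G/25)
U(u) = -⅖ + 76*u/25 (U(u) = 3*u + (-⅖ + u/25) = -⅖ + 76*u/25)
(21*(U(2)*(-4)))*8 = (21*((-⅖ + (76/25)*2)*(-4)))*8 = (21*((-⅖ + 152/25)*(-4)))*8 = (21*((142/25)*(-4)))*8 = (21*(-568/25))*8 = -11928/25*8 = -95424/25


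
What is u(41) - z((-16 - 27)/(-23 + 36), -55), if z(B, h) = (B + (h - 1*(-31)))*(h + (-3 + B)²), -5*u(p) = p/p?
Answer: -4565722/10985 ≈ -415.63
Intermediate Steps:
u(p) = -⅕ (u(p) = -p/(5*p) = -⅕*1 = -⅕)
z(B, h) = (h + (-3 + B)²)*(31 + B + h) (z(B, h) = (B + (h + 31))*(h + (-3 + B)²) = (B + (31 + h))*(h + (-3 + B)²) = (31 + B + h)*(h + (-3 + B)²) = (h + (-3 + B)²)*(31 + B + h))
u(41) - z((-16 - 27)/(-23 + 36), -55) = -⅕ - ((-55)² + 31*(-55) + 31*(-3 + (-16 - 27)/(-23 + 36))² + ((-16 - 27)/(-23 + 36))*(-55) + ((-16 - 27)/(-23 + 36))*(-3 + (-16 - 27)/(-23 + 36))² - 55*(-3 + (-16 - 27)/(-23 + 36))²) = -⅕ - (3025 - 1705 + 31*(-3 - 43/13)² - 43/13*(-55) + (-43/13)*(-3 - 43/13)² - 55*(-3 - 43/13)²) = -⅕ - (3025 - 1705 + 31*(-3 - 43*1/13)² - 43*1/13*(-55) + (-43*1/13)*(-3 - 43*1/13)² - 55*(-3 - 43*1/13)²) = -⅕ - (3025 - 1705 + 31*(-3 - 43/13)² - 43/13*(-55) - 43*(-3 - 43/13)²/13 - 55*(-3 - 43/13)²) = -⅕ - (3025 - 1705 + 31*(-82/13)² + 2365/13 - 43*(-82/13)²/13 - 55*(-82/13)²) = -⅕ - (3025 - 1705 + 31*(6724/169) + 2365/13 - 43/13*6724/169 - 55*6724/169) = -⅕ - (3025 - 1705 + 208444/169 + 2365/13 - 289132/2197 - 369820/169) = -⅕ - 1*912705/2197 = -⅕ - 912705/2197 = -4565722/10985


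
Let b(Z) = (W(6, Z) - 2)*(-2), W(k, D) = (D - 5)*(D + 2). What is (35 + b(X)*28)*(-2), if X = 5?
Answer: -294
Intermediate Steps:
W(k, D) = (-5 + D)*(2 + D)
b(Z) = 24 - 2*Z² + 6*Z (b(Z) = ((-10 + Z² - 3*Z) - 2)*(-2) = (-12 + Z² - 3*Z)*(-2) = 24 - 2*Z² + 6*Z)
(35 + b(X)*28)*(-2) = (35 + (24 - 2*5² + 6*5)*28)*(-2) = (35 + (24 - 2*25 + 30)*28)*(-2) = (35 + (24 - 50 + 30)*28)*(-2) = (35 + 4*28)*(-2) = (35 + 112)*(-2) = 147*(-2) = -294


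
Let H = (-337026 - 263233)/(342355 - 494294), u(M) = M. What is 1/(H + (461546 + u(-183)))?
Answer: 151939/70099633116 ≈ 2.1675e-6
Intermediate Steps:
H = 600259/151939 (H = -600259/(-151939) = -600259*(-1/151939) = 600259/151939 ≈ 3.9507)
1/(H + (461546 + u(-183))) = 1/(600259/151939 + (461546 - 183)) = 1/(600259/151939 + 461363) = 1/(70099633116/151939) = 151939/70099633116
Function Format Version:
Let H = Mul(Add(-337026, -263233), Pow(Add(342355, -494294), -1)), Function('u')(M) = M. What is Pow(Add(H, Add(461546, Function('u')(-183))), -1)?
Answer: Rational(151939, 70099633116) ≈ 2.1675e-6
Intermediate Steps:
H = Rational(600259, 151939) (H = Mul(-600259, Pow(-151939, -1)) = Mul(-600259, Rational(-1, 151939)) = Rational(600259, 151939) ≈ 3.9507)
Pow(Add(H, Add(461546, Function('u')(-183))), -1) = Pow(Add(Rational(600259, 151939), Add(461546, -183)), -1) = Pow(Add(Rational(600259, 151939), 461363), -1) = Pow(Rational(70099633116, 151939), -1) = Rational(151939, 70099633116)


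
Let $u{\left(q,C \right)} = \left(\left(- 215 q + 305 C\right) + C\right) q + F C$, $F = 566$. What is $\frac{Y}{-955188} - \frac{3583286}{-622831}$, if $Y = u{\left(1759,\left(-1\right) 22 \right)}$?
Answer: $\frac{425130031486873}{594920697228} \approx 714.6$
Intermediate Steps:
$u{\left(q,C \right)} = 566 C + q \left(- 215 q + 306 C\right)$ ($u{\left(q,C \right)} = \left(\left(- 215 q + 305 C\right) + C\right) q + 566 C = \left(- 215 q + 306 C\right) q + 566 C = q \left(- 215 q + 306 C\right) + 566 C = 566 C + q \left(- 215 q + 306 C\right)$)
$Y = -677081455$ ($Y = - 215 \cdot 1759^{2} + 566 \left(\left(-1\right) 22\right) + 306 \left(\left(-1\right) 22\right) 1759 = \left(-215\right) 3094081 + 566 \left(-22\right) + 306 \left(-22\right) 1759 = -665227415 - 12452 - 11841588 = -677081455$)
$\frac{Y}{-955188} - \frac{3583286}{-622831} = - \frac{677081455}{-955188} - \frac{3583286}{-622831} = \left(-677081455\right) \left(- \frac{1}{955188}\right) - - \frac{3583286}{622831} = \frac{677081455}{955188} + \frac{3583286}{622831} = \frac{425130031486873}{594920697228}$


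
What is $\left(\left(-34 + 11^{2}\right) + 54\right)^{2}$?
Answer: $19881$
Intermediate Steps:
$\left(\left(-34 + 11^{2}\right) + 54\right)^{2} = \left(\left(-34 + 121\right) + 54\right)^{2} = \left(87 + 54\right)^{2} = 141^{2} = 19881$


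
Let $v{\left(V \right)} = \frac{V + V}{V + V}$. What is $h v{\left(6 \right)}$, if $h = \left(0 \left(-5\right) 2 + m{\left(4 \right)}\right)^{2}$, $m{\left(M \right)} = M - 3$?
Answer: $1$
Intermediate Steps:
$m{\left(M \right)} = -3 + M$
$v{\left(V \right)} = 1$ ($v{\left(V \right)} = \frac{2 V}{2 V} = 2 V \frac{1}{2 V} = 1$)
$h = 1$ ($h = \left(0 \left(-5\right) 2 + \left(-3 + 4\right)\right)^{2} = \left(0 \cdot 2 + 1\right)^{2} = \left(0 + 1\right)^{2} = 1^{2} = 1$)
$h v{\left(6 \right)} = 1 \cdot 1 = 1$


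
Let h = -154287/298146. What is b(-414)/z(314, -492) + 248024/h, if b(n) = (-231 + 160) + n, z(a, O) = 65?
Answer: -579463949/1209 ≈ -4.7929e+5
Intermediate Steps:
h = -651/1258 (h = -154287*1/298146 = -651/1258 ≈ -0.51749)
b(n) = -71 + n
b(-414)/z(314, -492) + 248024/h = (-71 - 414)/65 + 248024/(-651/1258) = -485*1/65 + 248024*(-1258/651) = -97/13 - 44573456/93 = -579463949/1209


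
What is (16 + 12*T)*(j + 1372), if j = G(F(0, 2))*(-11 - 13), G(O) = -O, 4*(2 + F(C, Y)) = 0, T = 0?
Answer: 21184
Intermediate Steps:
F(C, Y) = -2 (F(C, Y) = -2 + (1/4)*0 = -2 + 0 = -2)
j = -48 (j = (-1*(-2))*(-11 - 13) = 2*(-24) = -48)
(16 + 12*T)*(j + 1372) = (16 + 12*0)*(-48 + 1372) = (16 + 0)*1324 = 16*1324 = 21184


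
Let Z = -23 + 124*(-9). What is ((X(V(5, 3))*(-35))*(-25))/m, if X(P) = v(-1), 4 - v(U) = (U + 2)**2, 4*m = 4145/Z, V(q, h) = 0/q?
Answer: -2391900/829 ≈ -2885.3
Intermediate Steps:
Z = -1139 (Z = -23 - 1116 = -1139)
V(q, h) = 0
m = -4145/4556 (m = (4145/(-1139))/4 = (4145*(-1/1139))/4 = (1/4)*(-4145/1139) = -4145/4556 ≈ -0.90979)
v(U) = 4 - (2 + U)**2 (v(U) = 4 - (U + 2)**2 = 4 - (2 + U)**2)
X(P) = 3 (X(P) = 4 - (2 - 1)**2 = 4 - 1*1**2 = 4 - 1*1 = 4 - 1 = 3)
((X(V(5, 3))*(-35))*(-25))/m = ((3*(-35))*(-25))/(-4145/4556) = -105*(-25)*(-4556/4145) = 2625*(-4556/4145) = -2391900/829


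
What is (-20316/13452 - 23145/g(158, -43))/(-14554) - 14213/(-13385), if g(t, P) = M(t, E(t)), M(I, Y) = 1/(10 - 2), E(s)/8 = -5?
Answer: 3010157197647/218376730090 ≈ 13.784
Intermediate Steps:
E(s) = -40 (E(s) = 8*(-5) = -40)
M(I, Y) = ⅛ (M(I, Y) = 1/8 = ⅛)
g(t, P) = ⅛
(-20316/13452 - 23145/g(158, -43))/(-14554) - 14213/(-13385) = (-20316/13452 - 23145/⅛)/(-14554) - 14213/(-13385) = (-20316*1/13452 - 23145*8)*(-1/14554) - 14213*(-1/13385) = (-1693/1121 - 185160)*(-1/14554) + 14213/13385 = -207566053/1121*(-1/14554) + 14213/13385 = 207566053/16315034 + 14213/13385 = 3010157197647/218376730090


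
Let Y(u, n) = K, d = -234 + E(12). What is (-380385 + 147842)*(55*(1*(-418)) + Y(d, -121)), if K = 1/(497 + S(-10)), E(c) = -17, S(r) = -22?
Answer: 2539427463207/475 ≈ 5.3462e+9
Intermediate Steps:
d = -251 (d = -234 - 17 = -251)
K = 1/475 (K = 1/(497 - 22) = 1/475 ≈ 0.0021053)
Y(u, n) = 1/475
(-380385 + 147842)*(55*(1*(-418)) + Y(d, -121)) = (-380385 + 147842)*(55*(1*(-418)) + 1/475) = -232543*(55*(-418) + 1/475) = -232543*(-22990 + 1/475) = -232543*(-10920249/475) = 2539427463207/475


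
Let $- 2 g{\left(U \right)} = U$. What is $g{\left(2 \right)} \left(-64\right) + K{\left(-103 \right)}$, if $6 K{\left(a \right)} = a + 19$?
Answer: $50$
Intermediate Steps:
$g{\left(U \right)} = - \frac{U}{2}$
$K{\left(a \right)} = \frac{19}{6} + \frac{a}{6}$ ($K{\left(a \right)} = \frac{a + 19}{6} = \frac{19 + a}{6} = \frac{19}{6} + \frac{a}{6}$)
$g{\left(2 \right)} \left(-64\right) + K{\left(-103 \right)} = \left(- \frac{1}{2}\right) 2 \left(-64\right) + \left(\frac{19}{6} + \frac{1}{6} \left(-103\right)\right) = \left(-1\right) \left(-64\right) + \left(\frac{19}{6} - \frac{103}{6}\right) = 64 - 14 = 50$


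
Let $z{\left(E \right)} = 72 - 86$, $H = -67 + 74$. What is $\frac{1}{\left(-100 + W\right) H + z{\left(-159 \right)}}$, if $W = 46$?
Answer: $- \frac{1}{392} \approx -0.002551$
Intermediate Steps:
$H = 7$
$z{\left(E \right)} = -14$ ($z{\left(E \right)} = 72 - 86 = -14$)
$\frac{1}{\left(-100 + W\right) H + z{\left(-159 \right)}} = \frac{1}{\left(-100 + 46\right) 7 - 14} = \frac{1}{\left(-54\right) 7 - 14} = \frac{1}{-378 - 14} = \frac{1}{-392} = - \frac{1}{392}$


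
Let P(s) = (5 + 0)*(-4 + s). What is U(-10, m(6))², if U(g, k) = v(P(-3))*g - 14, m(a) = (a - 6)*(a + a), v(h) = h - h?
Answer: 196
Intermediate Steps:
P(s) = -20 + 5*s (P(s) = 5*(-4 + s) = -20 + 5*s)
v(h) = 0
m(a) = 2*a*(-6 + a) (m(a) = (-6 + a)*(2*a) = 2*a*(-6 + a))
U(g, k) = -14 (U(g, k) = 0*g - 14 = 0 - 14 = -14)
U(-10, m(6))² = (-14)² = 196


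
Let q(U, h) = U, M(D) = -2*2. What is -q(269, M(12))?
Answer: -269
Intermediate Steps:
M(D) = -4
-q(269, M(12)) = -1*269 = -269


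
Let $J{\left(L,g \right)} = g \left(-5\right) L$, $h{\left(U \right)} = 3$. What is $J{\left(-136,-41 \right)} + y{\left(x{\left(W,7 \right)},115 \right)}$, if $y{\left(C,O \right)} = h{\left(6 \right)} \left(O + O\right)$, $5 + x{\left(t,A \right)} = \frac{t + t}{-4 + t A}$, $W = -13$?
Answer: $-27190$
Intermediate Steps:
$J{\left(L,g \right)} = - 5 L g$ ($J{\left(L,g \right)} = - 5 g L = - 5 L g$)
$x{\left(t,A \right)} = -5 + \frac{2 t}{-4 + A t}$ ($x{\left(t,A \right)} = -5 + \frac{t + t}{-4 + t A} = -5 + \frac{2 t}{-4 + A t}$)
$y{\left(C,O \right)} = 6 O$ ($y{\left(C,O \right)} = 3 \left(O + O\right) = 3 \cdot 2 O = 6 O$)
$J{\left(-136,-41 \right)} + y{\left(x{\left(W,7 \right)},115 \right)} = \left(-5\right) \left(-136\right) \left(-41\right) + 6 \cdot 115 = -27880 + 690 = -27190$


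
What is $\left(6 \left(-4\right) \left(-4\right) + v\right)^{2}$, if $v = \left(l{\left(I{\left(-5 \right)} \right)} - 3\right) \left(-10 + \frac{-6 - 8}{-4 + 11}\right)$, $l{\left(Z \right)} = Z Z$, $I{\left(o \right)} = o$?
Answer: $28224$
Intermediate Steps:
$l{\left(Z \right)} = Z^{2}$
$v = -264$ ($v = \left(\left(-5\right)^{2} - 3\right) \left(-10 + \frac{-6 - 8}{-4 + 11}\right) = \left(25 - 3\right) \left(-10 - \frac{14}{7}\right) = 22 \left(-10 - 2\right) = 22 \left(-12\right) = -264$)
$\left(6 \left(-4\right) \left(-4\right) + v\right)^{2} = \left(6 \left(-4\right) \left(-4\right) - 264\right)^{2} = \left(\left(-24\right) \left(-4\right) - 264\right)^{2} = \left(96 - 264\right)^{2} = \left(-168\right)^{2} = 28224$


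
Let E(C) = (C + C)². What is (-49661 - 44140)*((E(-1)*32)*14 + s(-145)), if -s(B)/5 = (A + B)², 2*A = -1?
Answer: 39043446837/4 ≈ 9.7609e+9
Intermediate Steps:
A = -½ (A = (½)*(-1) = -½ ≈ -0.50000)
E(C) = 4*C² (E(C) = (2*C)² = 4*C²)
s(B) = -5*(-½ + B)²
(-49661 - 44140)*((E(-1)*32)*14 + s(-145)) = (-49661 - 44140)*(((4*(-1)²)*32)*14 - 5*(-1 + 2*(-145))²/4) = -93801*(((4*1)*32)*14 - 5*(-1 - 290)²/4) = -93801*((4*32)*14 - 5/4*(-291)²) = -93801*(128*14 - 5/4*84681) = -93801*(1792 - 423405/4) = -93801*(-416237/4) = 39043446837/4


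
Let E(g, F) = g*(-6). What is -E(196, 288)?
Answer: 1176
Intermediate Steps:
E(g, F) = -6*g
-E(196, 288) = -(-6)*196 = -1*(-1176) = 1176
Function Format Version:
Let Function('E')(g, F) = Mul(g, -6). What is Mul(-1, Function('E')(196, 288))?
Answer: 1176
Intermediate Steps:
Function('E')(g, F) = Mul(-6, g)
Mul(-1, Function('E')(196, 288)) = Mul(-1, Mul(-6, 196)) = Mul(-1, -1176) = 1176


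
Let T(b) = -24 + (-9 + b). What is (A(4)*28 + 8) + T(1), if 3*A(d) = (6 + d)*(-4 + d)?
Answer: -24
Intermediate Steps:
A(d) = (-4 + d)*(6 + d)/3 (A(d) = ((6 + d)*(-4 + d))/3 = ((-4 + d)*(6 + d))/3 = (-4 + d)*(6 + d)/3)
T(b) = -33 + b
(A(4)*28 + 8) + T(1) = ((-8 + (⅓)*4² + (⅔)*4)*28 + 8) + (-33 + 1) = ((-8 + (⅓)*16 + 8/3)*28 + 8) - 32 = ((-8 + 16/3 + 8/3)*28 + 8) - 32 = (0*28 + 8) - 32 = (0 + 8) - 32 = 8 - 32 = -24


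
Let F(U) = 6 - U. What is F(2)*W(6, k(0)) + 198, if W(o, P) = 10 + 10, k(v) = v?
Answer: 278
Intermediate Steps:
W(o, P) = 20
F(2)*W(6, k(0)) + 198 = (6 - 1*2)*20 + 198 = (6 - 2)*20 + 198 = 4*20 + 198 = 80 + 198 = 278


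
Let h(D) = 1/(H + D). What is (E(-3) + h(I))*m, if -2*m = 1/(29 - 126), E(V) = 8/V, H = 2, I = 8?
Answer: -77/5820 ≈ -0.013230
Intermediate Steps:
h(D) = 1/(2 + D)
m = 1/194 (m = -1/(2*(29 - 126)) = -½/(-97) = -½*(-1/97) = 1/194 ≈ 0.0051546)
(E(-3) + h(I))*m = (8/(-3) + 1/(2 + 8))*(1/194) = (8*(-⅓) + 1/10)*(1/194) = (-8/3 + ⅒)*(1/194) = -77/30*1/194 = -77/5820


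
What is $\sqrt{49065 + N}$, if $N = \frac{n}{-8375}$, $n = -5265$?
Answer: $\frac{4 \sqrt{344149386}}{335} \approx 221.51$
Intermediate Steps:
$N = \frac{1053}{1675}$ ($N = - \frac{5265}{-8375} = \left(-5265\right) \left(- \frac{1}{8375}\right) = \frac{1053}{1675} \approx 0.62866$)
$\sqrt{49065 + N} = \sqrt{49065 + \frac{1053}{1675}} = \sqrt{\frac{82184928}{1675}} = \frac{4 \sqrt{344149386}}{335}$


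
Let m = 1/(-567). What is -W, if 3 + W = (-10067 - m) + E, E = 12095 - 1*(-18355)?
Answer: -11555461/567 ≈ -20380.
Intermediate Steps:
E = 30450 (E = 12095 + 18355 = 30450)
m = -1/567 ≈ -0.0017637
W = 11555461/567 (W = -3 + ((-10067 - 1*(-1/567)) + 30450) = -3 + ((-10067 + 1/567) + 30450) = -3 + (-5707988/567 + 30450) = -3 + 11557162/567 = 11555461/567 ≈ 20380.)
-W = -1*11555461/567 = -11555461/567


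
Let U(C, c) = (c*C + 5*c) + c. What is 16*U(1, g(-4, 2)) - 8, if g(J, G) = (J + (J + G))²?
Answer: 4024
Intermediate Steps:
g(J, G) = (G + 2*J)² (g(J, G) = (J + (G + J))² = (G + 2*J)²)
U(C, c) = 6*c + C*c (U(C, c) = (C*c + 5*c) + c = (5*c + C*c) + c = 6*c + C*c)
16*U(1, g(-4, 2)) - 8 = 16*((2 + 2*(-4))²*(6 + 1)) - 8 = 16*((2 - 8)²*7) - 8 = 16*((-6)²*7) - 8 = 16*(36*7) - 8 = 16*252 - 8 = 4032 - 8 = 4024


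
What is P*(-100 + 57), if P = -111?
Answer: 4773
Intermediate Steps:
P*(-100 + 57) = -111*(-100 + 57) = -111*(-43) = 4773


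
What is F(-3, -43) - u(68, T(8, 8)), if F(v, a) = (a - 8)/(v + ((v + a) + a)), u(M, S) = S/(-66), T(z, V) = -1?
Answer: 1637/3036 ≈ 0.53920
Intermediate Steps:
u(M, S) = -S/66 (u(M, S) = S*(-1/66) = -S/66)
F(v, a) = (-8 + a)/(2*a + 2*v) (F(v, a) = (-8 + a)/(v + ((a + v) + a)) = (-8 + a)/(v + (v + 2*a)) = (-8 + a)/(2*a + 2*v))
F(-3, -43) - u(68, T(8, 8)) = (-4 + (½)*(-43))/(-43 - 3) - (-1)*(-1)/66 = (-4 - 43/2)/(-46) - 1*1/66 = -1/46*(-51/2) - 1/66 = 51/92 - 1/66 = 1637/3036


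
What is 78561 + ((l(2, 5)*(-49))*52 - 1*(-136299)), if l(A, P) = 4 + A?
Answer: 199572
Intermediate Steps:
78561 + ((l(2, 5)*(-49))*52 - 1*(-136299)) = 78561 + (((4 + 2)*(-49))*52 - 1*(-136299)) = 78561 + ((6*(-49))*52 + 136299) = 78561 + (-294*52 + 136299) = 78561 + (-15288 + 136299) = 78561 + 121011 = 199572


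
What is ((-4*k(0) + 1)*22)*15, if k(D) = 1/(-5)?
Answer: 594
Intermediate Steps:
k(D) = -⅕
((-4*k(0) + 1)*22)*15 = ((-4*(-⅕) + 1)*22)*15 = ((⅘ + 1)*22)*15 = ((9/5)*22)*15 = (198/5)*15 = 594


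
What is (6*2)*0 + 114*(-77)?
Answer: -8778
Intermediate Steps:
(6*2)*0 + 114*(-77) = 12*0 - 8778 = 0 - 8778 = -8778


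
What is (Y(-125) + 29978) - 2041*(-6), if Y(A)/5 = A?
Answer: 41599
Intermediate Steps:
Y(A) = 5*A
(Y(-125) + 29978) - 2041*(-6) = (5*(-125) + 29978) - 2041*(-6) = (-625 + 29978) + 12246 = 29353 + 12246 = 41599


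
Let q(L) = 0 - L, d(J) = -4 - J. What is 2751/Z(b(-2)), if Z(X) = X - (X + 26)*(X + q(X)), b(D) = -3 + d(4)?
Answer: -2751/11 ≈ -250.09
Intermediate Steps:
q(L) = -L
b(D) = -11 (b(D) = -3 + (-4 - 1*4) = -3 + (-4 - 4) = -3 - 8 = -11)
Z(X) = X (Z(X) = X - (X + 26)*(X - X) = X - (26 + X)*0 = X - 1*0 = X + 0 = X)
2751/Z(b(-2)) = 2751/(-11) = 2751*(-1/11) = -2751/11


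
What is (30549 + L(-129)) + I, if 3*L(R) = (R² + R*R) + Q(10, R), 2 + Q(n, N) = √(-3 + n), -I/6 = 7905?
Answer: -17363/3 + √7/3 ≈ -5786.8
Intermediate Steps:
I = -47430 (I = -6*7905 = -47430)
Q(n, N) = -2 + √(-3 + n)
L(R) = -⅔ + √7/3 + 2*R²/3 (L(R) = ((R² + R*R) + (-2 + √(-3 + 10)))/3 = ((R² + R²) + (-2 + √7))/3 = (2*R² + (-2 + √7))/3 = (-2 + √7 + 2*R²)/3 = -⅔ + √7/3 + 2*R²/3)
(30549 + L(-129)) + I = (30549 + (-⅔ + √7/3 + (⅔)*(-129)²)) - 47430 = (30549 + (-⅔ + √7/3 + (⅔)*16641)) - 47430 = (30549 + (-⅔ + √7/3 + 11094)) - 47430 = (30549 + (33280/3 + √7/3)) - 47430 = (124927/3 + √7/3) - 47430 = -17363/3 + √7/3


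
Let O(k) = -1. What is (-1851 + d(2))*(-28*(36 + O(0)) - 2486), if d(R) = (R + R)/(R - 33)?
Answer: 198896410/31 ≈ 6.4160e+6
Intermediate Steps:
d(R) = 2*R/(-33 + R) (d(R) = (2*R)/(-33 + R) = 2*R/(-33 + R))
(-1851 + d(2))*(-28*(36 + O(0)) - 2486) = (-1851 + 2*2/(-33 + 2))*(-28*(36 - 1) - 2486) = (-1851 + 2*2/(-31))*(-28*35 - 2486) = (-1851 + 2*2*(-1/31))*(-980 - 2486) = (-1851 - 4/31)*(-3466) = -57385/31*(-3466) = 198896410/31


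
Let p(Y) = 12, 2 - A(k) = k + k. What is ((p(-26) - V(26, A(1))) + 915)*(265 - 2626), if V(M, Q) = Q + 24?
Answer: -2131983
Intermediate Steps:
A(k) = 2 - 2*k (A(k) = 2 - (k + k) = 2 - 2*k)
V(M, Q) = 24 + Q
((p(-26) - V(26, A(1))) + 915)*(265 - 2626) = ((12 - (24 + (2 - 2*1))) + 915)*(265 - 2626) = ((12 - (24 + (2 - 2))) + 915)*(-2361) = ((12 - (24 + 0)) + 915)*(-2361) = ((12 - 1*24) + 915)*(-2361) = ((12 - 24) + 915)*(-2361) = (-12 + 915)*(-2361) = 903*(-2361) = -2131983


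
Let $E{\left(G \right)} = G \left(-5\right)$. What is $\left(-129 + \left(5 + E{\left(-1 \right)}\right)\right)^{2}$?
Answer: $14161$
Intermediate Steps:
$E{\left(G \right)} = - 5 G$
$\left(-129 + \left(5 + E{\left(-1 \right)}\right)\right)^{2} = \left(-129 + \left(5 - -5\right)\right)^{2} = \left(-129 + \left(5 + 5\right)\right)^{2} = \left(-129 + 10\right)^{2} = \left(-119\right)^{2} = 14161$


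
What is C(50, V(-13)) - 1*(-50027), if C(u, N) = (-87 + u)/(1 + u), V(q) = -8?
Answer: 2551340/51 ≈ 50026.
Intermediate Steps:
C(u, N) = (-87 + u)/(1 + u)
C(50, V(-13)) - 1*(-50027) = (-87 + 50)/(1 + 50) - 1*(-50027) = -37/51 + 50027 = 2551340/51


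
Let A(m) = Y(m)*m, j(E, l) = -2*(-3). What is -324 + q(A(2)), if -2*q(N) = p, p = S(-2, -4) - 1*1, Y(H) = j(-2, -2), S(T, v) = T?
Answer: -645/2 ≈ -322.50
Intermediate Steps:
j(E, l) = 6
Y(H) = 6
A(m) = 6*m
p = -3 (p = -2 - 1*1 = -2 - 1 = -3)
q(N) = 3/2 (q(N) = -½*(-3) = 3/2)
-324 + q(A(2)) = -324 + 3/2 = -645/2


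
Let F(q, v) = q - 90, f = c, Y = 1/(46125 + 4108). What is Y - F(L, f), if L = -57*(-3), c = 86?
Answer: -4068872/50233 ≈ -81.000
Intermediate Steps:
Y = 1/50233 ≈ 1.9907e-5
f = 86
L = 171
F(q, v) = -90 + q
Y - F(L, f) = 1/50233 - (-90 + 171) = 1/50233 - 1*81 = 1/50233 - 81 = -4068872/50233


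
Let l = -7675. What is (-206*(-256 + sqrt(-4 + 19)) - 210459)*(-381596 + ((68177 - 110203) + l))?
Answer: 68025456731 + 88847182*sqrt(15) ≈ 6.8370e+10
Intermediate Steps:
(-206*(-256 + sqrt(-4 + 19)) - 210459)*(-381596 + ((68177 - 110203) + l)) = (-206*(-256 + sqrt(-4 + 19)) - 210459)*(-381596 + ((68177 - 110203) - 7675)) = (-206*(-256 + sqrt(15)) - 210459)*(-381596 + (-42026 - 7675)) = ((52736 - 206*sqrt(15)) - 210459)*(-381596 - 49701) = (-157723 - 206*sqrt(15))*(-431297) = 68025456731 + 88847182*sqrt(15)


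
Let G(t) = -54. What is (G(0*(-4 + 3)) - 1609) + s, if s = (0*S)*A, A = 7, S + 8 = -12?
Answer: -1663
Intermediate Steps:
S = -20 (S = -8 - 12 = -20)
s = 0 (s = (0*(-20))*7 = 0*7 = 0)
(G(0*(-4 + 3)) - 1609) + s = (-54 - 1609) + 0 = -1663 + 0 = -1663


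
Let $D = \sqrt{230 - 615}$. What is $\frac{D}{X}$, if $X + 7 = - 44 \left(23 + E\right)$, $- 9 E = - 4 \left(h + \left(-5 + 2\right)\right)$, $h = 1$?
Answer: $- \frac{9 i \sqrt{385}}{8819} \approx - 0.020024 i$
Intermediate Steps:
$E = - \frac{8}{9}$ ($E = - \frac{\left(-4\right) \left(1 + \left(-5 + 2\right)\right)}{9} = - \frac{\left(-4\right) \left(1 - 3\right)}{9} = - \frac{\left(-4\right) \left(-2\right)}{9} = \left(- \frac{1}{9}\right) 8 = - \frac{8}{9} \approx -0.88889$)
$X = - \frac{8819}{9}$ ($X = -7 - 44 \left(23 - \frac{8}{9}\right) = -7 - \frac{8756}{9} = - \frac{8819}{9} \approx -979.89$)
$D = i \sqrt{385}$ ($D = \sqrt{-385} = i \sqrt{385} \approx 19.621 i$)
$\frac{D}{X} = \frac{i \sqrt{385}}{- \frac{8819}{9}} = i \sqrt{385} \left(- \frac{9}{8819}\right) = - \frac{9 i \sqrt{385}}{8819}$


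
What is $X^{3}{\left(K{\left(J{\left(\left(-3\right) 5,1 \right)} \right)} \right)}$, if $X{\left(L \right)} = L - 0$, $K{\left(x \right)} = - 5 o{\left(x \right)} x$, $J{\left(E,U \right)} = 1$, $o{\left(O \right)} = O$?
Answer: $-125$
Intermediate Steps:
$K{\left(x \right)} = - 5 x^{2}$ ($K{\left(x \right)} = - 5 x x = - 5 x^{2}$)
$X{\left(L \right)} = L$ ($X{\left(L \right)} = L + 0 = L$)
$X^{3}{\left(K{\left(J{\left(\left(-3\right) 5,1 \right)} \right)} \right)} = \left(- 5 \cdot 1^{2}\right)^{3} = \left(\left(-5\right) 1\right)^{3} = \left(-5\right)^{3} = -125$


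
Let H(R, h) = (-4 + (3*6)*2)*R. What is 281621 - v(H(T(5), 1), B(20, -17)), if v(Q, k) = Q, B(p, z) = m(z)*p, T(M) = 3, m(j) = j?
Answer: 281525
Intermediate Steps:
B(p, z) = p*z (B(p, z) = z*p = p*z)
H(R, h) = 32*R (H(R, h) = (-4 + 18*2)*R = (-4 + 36)*R = 32*R)
281621 - v(H(T(5), 1), B(20, -17)) = 281621 - 32*3 = 281621 - 1*96 = 281621 - 96 = 281525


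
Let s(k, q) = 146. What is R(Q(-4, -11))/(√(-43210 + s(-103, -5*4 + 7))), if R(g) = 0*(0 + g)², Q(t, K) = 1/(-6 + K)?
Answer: 0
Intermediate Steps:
R(g) = 0 (R(g) = 0*g² = 0)
R(Q(-4, -11))/(√(-43210 + s(-103, -5*4 + 7))) = 0/(√(-43210 + 146)) = 0/(√(-43064)) = 0/((2*I*√10766)) = 0*(-I*√10766/21532) = 0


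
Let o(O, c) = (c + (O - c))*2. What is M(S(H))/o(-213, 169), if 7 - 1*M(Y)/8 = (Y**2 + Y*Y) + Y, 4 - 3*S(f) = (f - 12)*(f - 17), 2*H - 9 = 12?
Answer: -113/3834 ≈ -0.029473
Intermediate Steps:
H = 21/2 (H = 9/2 + (1/2)*12 = 9/2 + 6 = 21/2 ≈ 10.500)
S(f) = 4/3 - (-17 + f)*(-12 + f)/3 (S(f) = 4/3 - (f - 12)*(f - 17)/3 = 4/3 - (-12 + f)*(-17 + f)/3 = 4/3 - (-17 + f)*(-12 + f)/3)
o(O, c) = 2*O (o(O, c) = O*2 = 2*O)
M(Y) = 56 - 16*Y**2 - 8*Y (M(Y) = 56 - 8*((Y**2 + Y*Y) + Y) = 56 - 8*((Y**2 + Y**2) + Y) = 56 - 8*(2*Y**2 + Y) = 56 - 8*(Y + 2*Y**2) = 56 + (-16*Y**2 - 8*Y) = 56 - 16*Y**2 - 8*Y)
M(S(H))/o(-213, 169) = (56 - 16*(-200/3 - (21/2)**2/3 + (29/3)*(21/2))**2 - 8*(-200/3 - (21/2)**2/3 + (29/3)*(21/2)))/((2*(-213))) = (56 - 16*(-200/3 - 1/3*441/4 + 203/2)**2 - 8*(-200/3 - 1/3*441/4 + 203/2))/(-426) = (56 - 16*(-200/3 - 147/4 + 203/2)**2 - 8*(-200/3 - 147/4 + 203/2))*(-1/426) = (56 - 16*(-23/12)**2 - 8*(-23/12))*(-1/426) = (56 - 16*529/144 + 46/3)*(-1/426) = (56 - 529/9 + 46/3)*(-1/426) = (113/9)*(-1/426) = -113/3834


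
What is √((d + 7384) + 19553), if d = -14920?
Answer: √12017 ≈ 109.62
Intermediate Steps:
√((d + 7384) + 19553) = √((-14920 + 7384) + 19553) = √(-7536 + 19553) = √12017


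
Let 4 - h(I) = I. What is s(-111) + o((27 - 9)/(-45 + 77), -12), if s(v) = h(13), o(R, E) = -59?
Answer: -68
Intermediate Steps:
h(I) = 4 - I
s(v) = -9 (s(v) = 4 - 1*13 = 4 - 13 = -9)
s(-111) + o((27 - 9)/(-45 + 77), -12) = -9 - 59 = -68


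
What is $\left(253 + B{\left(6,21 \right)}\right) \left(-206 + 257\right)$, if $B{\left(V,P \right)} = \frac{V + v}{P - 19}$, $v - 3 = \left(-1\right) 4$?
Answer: $\frac{26061}{2} \approx 13031.0$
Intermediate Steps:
$v = -1$ ($v = 3 - 4 = -1$)
$B{\left(V,P \right)} = \frac{-1 + V}{-19 + P}$ ($B{\left(V,P \right)} = \frac{V - 1}{P - 19} = \frac{-1 + V}{-19 + P}$)
$\left(253 + B{\left(6,21 \right)}\right) \left(-206 + 257\right) = \left(253 + \frac{-1 + 6}{-19 + 21}\right) \left(-206 + 257\right) = \left(253 + \frac{1}{2} \cdot 5\right) 51 = \left(253 + \frac{5}{2}\right) 51 = \frac{511}{2} \cdot 51 = \frac{26061}{2}$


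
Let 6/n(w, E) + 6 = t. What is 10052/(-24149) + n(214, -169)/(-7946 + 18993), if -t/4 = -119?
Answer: -26095371893/62691890705 ≈ -0.41625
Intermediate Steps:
t = 476 (t = -4*(-119) = 476)
n(w, E) = 3/235 (n(w, E) = 6/(-6 + 476) = 6/470 = 6*(1/470) = 3/235)
10052/(-24149) + n(214, -169)/(-7946 + 18993) = 10052/(-24149) + 3/(235*(-7946 + 18993)) = 10052*(-1/24149) + (3/235)/11047 = -10052/24149 + (3/235)*(1/11047) = -10052/24149 + 3/2596045 = -26095371893/62691890705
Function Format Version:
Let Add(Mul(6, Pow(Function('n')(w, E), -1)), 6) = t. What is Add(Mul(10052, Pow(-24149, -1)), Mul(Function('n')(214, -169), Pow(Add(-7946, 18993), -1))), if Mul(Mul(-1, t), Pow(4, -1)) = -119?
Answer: Rational(-26095371893, 62691890705) ≈ -0.41625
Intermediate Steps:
t = 476 (t = Mul(-4, -119) = 476)
Function('n')(w, E) = Rational(3, 235) (Function('n')(w, E) = Mul(6, Pow(Add(-6, 476), -1)) = Mul(6, Pow(470, -1)) = Mul(6, Rational(1, 470)) = Rational(3, 235))
Add(Mul(10052, Pow(-24149, -1)), Mul(Function('n')(214, -169), Pow(Add(-7946, 18993), -1))) = Add(Mul(10052, Pow(-24149, -1)), Mul(Rational(3, 235), Pow(Add(-7946, 18993), -1))) = Add(Mul(10052, Rational(-1, 24149)), Mul(Rational(3, 235), Pow(11047, -1))) = Add(Rational(-10052, 24149), Mul(Rational(3, 235), Rational(1, 11047))) = Add(Rational(-10052, 24149), Rational(3, 2596045)) = Rational(-26095371893, 62691890705)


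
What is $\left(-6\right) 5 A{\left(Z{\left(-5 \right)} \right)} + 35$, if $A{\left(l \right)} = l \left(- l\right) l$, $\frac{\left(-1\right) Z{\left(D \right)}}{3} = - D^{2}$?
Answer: $12656285$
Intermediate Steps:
$Z{\left(D \right)} = 3 D^{2}$ ($Z{\left(D \right)} = - 3 \left(- D^{2}\right) = 3 D^{2}$)
$A{\left(l \right)} = - l^{3}$ ($A{\left(l \right)} = - l^{2} l = - l^{3}$)
$\left(-6\right) 5 A{\left(Z{\left(-5 \right)} \right)} + 35 = \left(-6\right) 5 \left(- \left(3 \left(-5\right)^{2}\right)^{3}\right) + 35 = - 30 \left(- \left(3 \cdot 25\right)^{3}\right) + 35 = - 30 \left(- 75^{3}\right) + 35 = - 30 \left(\left(-1\right) 421875\right) + 35 = \left(-30\right) \left(-421875\right) + 35 = 12656250 + 35 = 12656285$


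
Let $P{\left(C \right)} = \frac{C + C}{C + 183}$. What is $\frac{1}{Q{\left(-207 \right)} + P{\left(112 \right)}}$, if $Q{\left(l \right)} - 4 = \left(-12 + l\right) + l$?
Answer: $- \frac{295}{124266} \approx -0.0023739$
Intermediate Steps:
$P{\left(C \right)} = \frac{2 C}{183 + C}$
$Q{\left(l \right)} = -8 + 2 l$ ($Q{\left(l \right)} = 4 + \left(\left(-12 + l\right) + l\right) = 4 + \left(-12 + 2 l\right) = -8 + 2 l$)
$\frac{1}{Q{\left(-207 \right)} + P{\left(112 \right)}} = \frac{1}{\left(-8 + 2 \left(-207\right)\right) + 2 \cdot 112 \frac{1}{183 + 112}} = \frac{1}{\left(-8 - 414\right) + 2 \cdot 112 \cdot \frac{1}{295}} = \frac{1}{-422 + 2 \cdot 112 \cdot \frac{1}{295}} = \frac{1}{-422 + \frac{224}{295}} = \frac{1}{- \frac{124266}{295}} = - \frac{295}{124266}$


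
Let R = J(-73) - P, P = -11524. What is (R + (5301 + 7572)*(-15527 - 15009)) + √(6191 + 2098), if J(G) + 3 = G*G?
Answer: -393073078 + 3*√921 ≈ -3.9307e+8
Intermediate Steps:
J(G) = -3 + G² (J(G) = -3 + G*G = -3 + G²)
R = 16850 (R = (-3 + (-73)²) - 1*(-11524) = (-3 + 5329) + 11524 = 5326 + 11524 = 16850)
(R + (5301 + 7572)*(-15527 - 15009)) + √(6191 + 2098) = (16850 + (5301 + 7572)*(-15527 - 15009)) + √(6191 + 2098) = (16850 + 12873*(-30536)) + √8289 = (16850 - 393089928) + 3*√921 = -393073078 + 3*√921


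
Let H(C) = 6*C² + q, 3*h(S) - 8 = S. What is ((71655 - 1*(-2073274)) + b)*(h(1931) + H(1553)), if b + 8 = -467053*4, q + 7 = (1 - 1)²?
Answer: 12013177346320/3 ≈ 4.0044e+12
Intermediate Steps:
q = -7 (q = -7 + (1 - 1)² = -7 + 0² = -7 + 0 = -7)
h(S) = 8/3 + S/3
b = -1868220 (b = -8 - 467053*4 = -8 - 1868212 = -1868220)
H(C) = -7 + 6*C² (H(C) = 6*C² - 7 = -7 + 6*C²)
((71655 - 1*(-2073274)) + b)*(h(1931) + H(1553)) = ((71655 - 1*(-2073274)) - 1868220)*((8/3 + (⅓)*1931) + (-7 + 6*1553²)) = ((71655 + 2073274) - 1868220)*((8/3 + 1931/3) + (-7 + 6*2411809)) = (2144929 - 1868220)*(1939/3 + (-7 + 14470854)) = 276709*(1939/3 + 14470847) = 276709*(43414480/3) = 12013177346320/3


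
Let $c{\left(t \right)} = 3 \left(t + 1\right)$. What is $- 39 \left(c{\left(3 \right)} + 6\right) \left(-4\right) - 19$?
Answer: $2789$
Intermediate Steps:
$c{\left(t \right)} = 3 + 3 t$ ($c{\left(t \right)} = 3 \left(1 + t\right) = 3 + 3 t$)
$- 39 \left(c{\left(3 \right)} + 6\right) \left(-4\right) - 19 = - 39 \left(\left(3 + 3 \cdot 3\right) + 6\right) \left(-4\right) - 19 = - 39 \left(\left(3 + 9\right) + 6\right) \left(-4\right) - 19 = - 39 \left(12 + 6\right) \left(-4\right) - 19 = - 39 \cdot 18 \left(-4\right) - 19 = \left(-39\right) \left(-72\right) - 19 = 2808 - 19 = 2789$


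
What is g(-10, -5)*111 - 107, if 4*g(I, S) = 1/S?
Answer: -2251/20 ≈ -112.55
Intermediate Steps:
g(I, S) = 1/(4*S)
g(-10, -5)*111 - 107 = ((¼)/(-5))*111 - 107 = ((¼)*(-⅕))*111 - 107 = -1/20*111 - 107 = -111/20 - 107 = -2251/20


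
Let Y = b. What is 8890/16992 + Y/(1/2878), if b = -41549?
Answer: -1015934870467/8496 ≈ -1.1958e+8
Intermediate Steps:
Y = -41549
8890/16992 + Y/(1/2878) = 8890/16992 - 41549/(1/2878) = 8890*(1/16992) - 41549/1/2878 = 4445/8496 - 41549*2878 = 4445/8496 - 119578022 = -1015934870467/8496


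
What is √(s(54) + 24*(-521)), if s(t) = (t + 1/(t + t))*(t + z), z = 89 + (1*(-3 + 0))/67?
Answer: I*√6956704470/1206 ≈ 69.16*I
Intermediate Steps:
z = 5960/67 (z = 89 + (1*(-3))*(1/67) = 89 - 3*1/67 = 89 - 3/67 = 5960/67 ≈ 88.955)
s(t) = (5960/67 + t)*(t + 1/(2*t)) (s(t) = (t + 1/(t + t))*(t + 5960/67) = (t + 1/(2*t))*(5960/67 + t) = (5960/67 + t)*(t + 1/(2*t)))
√(s(54) + 24*(-521)) = √((1/134)*(5960 + 54*(67 + 134*54² + 11920*54))/54 + 24*(-521)) = √((1/134)*(1/54)*(5960 + 54*(67 + 134*2916 + 643680)) - 12504) = √((1/134)*(1/54)*(5960 + 54*(67 + 390744 + 643680)) - 12504) = √((1/134)*(1/54)*(5960 + 54*1034491) - 12504) = √((1/134)*(1/54)*(5960 + 55862514) - 12504) = √((1/134)*(1/54)*55868474 - 12504) = √(27934237/3618 - 12504) = √(-17305235/3618) = I*√6956704470/1206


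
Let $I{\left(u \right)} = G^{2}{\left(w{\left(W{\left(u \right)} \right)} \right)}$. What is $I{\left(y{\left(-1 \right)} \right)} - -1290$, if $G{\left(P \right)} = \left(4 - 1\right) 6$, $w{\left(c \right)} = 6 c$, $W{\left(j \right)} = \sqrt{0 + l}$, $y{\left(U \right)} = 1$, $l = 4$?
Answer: $1614$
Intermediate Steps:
$W{\left(j \right)} = 2$ ($W{\left(j \right)} = \sqrt{0 + 4} = \sqrt{4} = 2$)
$G{\left(P \right)} = 18$ ($G{\left(P \right)} = 3 \cdot 6 = 18$)
$I{\left(u \right)} = 324$ ($I{\left(u \right)} = 18^{2} = 324$)
$I{\left(y{\left(-1 \right)} \right)} - -1290 = 324 - -1290 = 324 + 1290 = 1614$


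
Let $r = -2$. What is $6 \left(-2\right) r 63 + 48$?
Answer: $1560$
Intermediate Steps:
$6 \left(-2\right) r 63 + 48 = 6 \left(-2\right) \left(-2\right) 63 + 48 = \left(-12\right) \left(-2\right) 63 + 48 = 24 \cdot 63 + 48 = 1512 + 48 = 1560$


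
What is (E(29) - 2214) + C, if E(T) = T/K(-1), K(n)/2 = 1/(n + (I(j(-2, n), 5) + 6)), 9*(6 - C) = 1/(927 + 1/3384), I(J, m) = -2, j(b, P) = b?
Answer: -13579939553/6273938 ≈ -2164.5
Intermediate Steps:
C = 18821438/3136969 (C = 6 - 1/(9*(927 + 1/3384)) = 6 - 1/(9*3136969/3384) = 6 - 1/9*3384/3136969 = 6 - 376/3136969 = 18821438/3136969 ≈ 5.9999)
K(n) = 2/(4 + n) (K(n) = 2/(n + (-2 + 6)) = 2/(n + 4) = 2/(4 + n))
E(T) = 3*T/2 (E(T) = T/((2/(4 - 1))) = T/((2/3)) = T/((2*(1/3))) = T/(2/3) = T*(3/2) = 3*T/2)
(E(29) - 2214) + C = ((3/2)*29 - 2214) + 18821438/3136969 = (87/2 - 2214) + 18821438/3136969 = -4341/2 + 18821438/3136969 = -13579939553/6273938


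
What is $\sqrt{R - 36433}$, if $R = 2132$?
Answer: $i \sqrt{34301} \approx 185.21 i$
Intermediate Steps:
$\sqrt{R - 36433} = \sqrt{2132 - 36433} = \sqrt{-34301} = i \sqrt{34301}$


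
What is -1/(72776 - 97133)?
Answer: 1/24357 ≈ 4.1056e-5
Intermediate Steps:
-1/(72776 - 97133) = -1/(-24357) = -1*(-1/24357) = 1/24357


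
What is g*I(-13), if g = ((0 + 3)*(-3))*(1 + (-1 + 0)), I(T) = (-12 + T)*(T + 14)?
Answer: 0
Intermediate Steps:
I(T) = (-12 + T)*(14 + T)
g = 0 (g = (3*(-3))*(1 - 1) = -9*0 = 0)
g*I(-13) = 0*(-168 + (-13)**2 + 2*(-13)) = 0*(-168 + 169 - 26) = 0*(-25) = 0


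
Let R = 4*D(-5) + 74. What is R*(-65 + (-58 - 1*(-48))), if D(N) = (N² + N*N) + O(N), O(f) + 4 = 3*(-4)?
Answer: -15750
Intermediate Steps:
O(f) = -16 (O(f) = -4 + 3*(-4) = -4 - 12 = -16)
D(N) = -16 + 2*N² (D(N) = (N² + N*N) - 16 = (N² + N²) - 16 = 2*N² - 16 = -16 + 2*N²)
R = 210 (R = 4*(-16 + 2*(-5)²) + 74 = 4*(-16 + 2*25) + 74 = 4*(-16 + 50) + 74 = 4*34 + 74 = 136 + 74 = 210)
R*(-65 + (-58 - 1*(-48))) = 210*(-65 + (-58 - 1*(-48))) = 210*(-65 + (-58 + 48)) = 210*(-65 - 10) = 210*(-75) = -15750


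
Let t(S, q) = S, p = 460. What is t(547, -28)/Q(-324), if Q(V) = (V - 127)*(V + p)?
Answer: -547/61336 ≈ -0.0089181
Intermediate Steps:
Q(V) = (-127 + V)*(460 + V) (Q(V) = (V - 127)*(V + 460) = (-127 + V)*(460 + V))
t(547, -28)/Q(-324) = 547/(-58420 + (-324)² + 333*(-324)) = 547/(-58420 + 104976 - 107892) = 547/(-61336) = 547*(-1/61336) = -547/61336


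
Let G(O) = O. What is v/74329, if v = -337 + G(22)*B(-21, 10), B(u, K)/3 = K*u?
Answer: -14197/74329 ≈ -0.19100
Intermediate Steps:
B(u, K) = 3*K*u (B(u, K) = 3*(K*u) = 3*K*u)
v = -14197 (v = -337 + 22*(3*10*(-21)) = -337 + 22*(-630) = -337 - 13860 = -14197)
v/74329 = -14197/74329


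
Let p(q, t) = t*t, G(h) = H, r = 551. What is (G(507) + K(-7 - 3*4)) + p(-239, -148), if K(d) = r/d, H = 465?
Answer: 22340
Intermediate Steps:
G(h) = 465
p(q, t) = t²
K(d) = 551/d
(G(507) + K(-7 - 3*4)) + p(-239, -148) = (465 + 551/(-7 - 3*4)) + (-148)² = (465 + 551/(-7 - 12)) + 21904 = (465 + 551/(-19)) + 21904 = (465 + 551*(-1/19)) + 21904 = (465 - 29) + 21904 = 436 + 21904 = 22340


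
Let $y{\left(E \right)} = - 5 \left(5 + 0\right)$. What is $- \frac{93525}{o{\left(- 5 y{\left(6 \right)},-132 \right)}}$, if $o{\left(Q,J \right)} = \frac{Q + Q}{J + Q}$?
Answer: $\frac{26187}{10} \approx 2618.7$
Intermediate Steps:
$y{\left(E \right)} = -25$ ($y{\left(E \right)} = \left(-5\right) 5 = -25$)
$o{\left(Q,J \right)} = \frac{2 Q}{J + Q}$
$- \frac{93525}{o{\left(- 5 y{\left(6 \right)},-132 \right)}} = - \frac{93525}{2 \left(\left(-5\right) \left(-25\right)\right) \frac{1}{-132 - -125}} = - \frac{93525}{2 \cdot 125 \frac{1}{-132 + 125}} = - \frac{93525}{2 \cdot 125 \frac{1}{-7}} = - \frac{93525}{2 \cdot 125 \left(- \frac{1}{7}\right)} = - \frac{93525}{- \frac{250}{7}} = \left(-93525\right) \left(- \frac{7}{250}\right) = \frac{26187}{10}$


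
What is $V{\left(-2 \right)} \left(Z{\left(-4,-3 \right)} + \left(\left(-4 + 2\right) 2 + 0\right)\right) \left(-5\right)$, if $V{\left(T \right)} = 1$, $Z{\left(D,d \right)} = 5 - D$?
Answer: $-25$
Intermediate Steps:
$V{\left(-2 \right)} \left(Z{\left(-4,-3 \right)} + \left(\left(-4 + 2\right) 2 + 0\right)\right) \left(-5\right) = 1 \left(\left(5 - -4\right) + \left(\left(-4 + 2\right) 2 + 0\right)\right) \left(-5\right) = 1 \left(\left(5 + 4\right) + \left(\left(-2\right) 2 + 0\right)\right) \left(-5\right) = 1 \left(9 + \left(-4 + 0\right)\right) \left(-5\right) = 1 \left(9 - 4\right) \left(-5\right) = 1 \cdot 5 \left(-5\right) = 5 \left(-5\right) = -25$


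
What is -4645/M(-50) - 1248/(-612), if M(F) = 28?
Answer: -233983/1428 ≈ -163.85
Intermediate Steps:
-4645/M(-50) - 1248/(-612) = -4645/28 - 1248/(-612) = -4645*1/28 - 1248*(-1/612) = -4645/28 + 104/51 = -233983/1428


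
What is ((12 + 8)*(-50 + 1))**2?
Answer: 960400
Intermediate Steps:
((12 + 8)*(-50 + 1))**2 = (20*(-49))**2 = (-980)**2 = 960400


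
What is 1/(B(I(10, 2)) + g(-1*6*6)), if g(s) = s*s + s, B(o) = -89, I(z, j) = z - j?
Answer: 1/1171 ≈ 0.00085397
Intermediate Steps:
g(s) = s + s² (g(s) = s² + s = s + s²)
1/(B(I(10, 2)) + g(-1*6*6)) = 1/(-89 + (-1*6*6)*(1 - 1*6*6)) = 1/(-89 + (-6*6)*(1 - 6*6)) = 1/(-89 - 36*(1 - 36)) = 1/(-89 - 36*(-35)) = 1/(-89 + 1260) = 1/1171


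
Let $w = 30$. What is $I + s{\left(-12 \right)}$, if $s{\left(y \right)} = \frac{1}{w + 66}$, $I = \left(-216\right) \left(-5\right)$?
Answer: $\frac{103681}{96} \approx 1080.0$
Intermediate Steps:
$I = 1080$
$s{\left(y \right)} = \frac{1}{96}$ ($s{\left(y \right)} = \frac{1}{30 + 66} = \frac{1}{96}$)
$I + s{\left(-12 \right)} = 1080 + \frac{1}{96} = \frac{103681}{96}$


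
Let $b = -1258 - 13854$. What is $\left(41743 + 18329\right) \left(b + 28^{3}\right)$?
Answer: $410892480$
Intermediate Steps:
$b = -15112$ ($b = -1258 - 13854 = -15112$)
$\left(41743 + 18329\right) \left(b + 28^{3}\right) = \left(41743 + 18329\right) \left(-15112 + 28^{3}\right) = 60072 \left(-15112 + 21952\right) = 60072 \cdot 6840 = 410892480$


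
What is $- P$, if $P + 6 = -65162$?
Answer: $65168$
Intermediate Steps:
$P = -65168$ ($P = -6 - 65162 = -65168$)
$- P = \left(-1\right) \left(-65168\right) = 65168$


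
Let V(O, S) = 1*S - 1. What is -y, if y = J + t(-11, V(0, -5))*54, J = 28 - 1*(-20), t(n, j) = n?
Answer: 546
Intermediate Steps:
V(O, S) = -1 + S (V(O, S) = S - 1 = -1 + S)
J = 48 (J = 28 + 20 = 48)
y = -546 (y = 48 - 11*54 = 48 - 594 = -546)
-y = -1*(-546) = 546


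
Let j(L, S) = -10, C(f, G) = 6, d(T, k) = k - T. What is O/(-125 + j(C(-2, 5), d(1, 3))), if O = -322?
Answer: 322/135 ≈ 2.3852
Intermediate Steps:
O/(-125 + j(C(-2, 5), d(1, 3))) = -322/(-125 - 10) = -322/(-135) = -1/135*(-322) = 322/135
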